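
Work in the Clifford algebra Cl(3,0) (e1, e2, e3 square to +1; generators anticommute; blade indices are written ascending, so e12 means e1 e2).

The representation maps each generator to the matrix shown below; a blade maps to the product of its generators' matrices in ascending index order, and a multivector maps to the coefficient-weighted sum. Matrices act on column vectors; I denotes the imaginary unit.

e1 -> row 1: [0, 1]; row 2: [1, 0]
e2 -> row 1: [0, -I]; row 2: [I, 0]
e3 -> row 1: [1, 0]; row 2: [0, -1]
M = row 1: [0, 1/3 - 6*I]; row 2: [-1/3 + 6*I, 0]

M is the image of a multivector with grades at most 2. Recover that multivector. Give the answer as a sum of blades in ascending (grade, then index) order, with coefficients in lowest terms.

Method: 1, rho(e1), rho(e2), rho(e3) form a trace-orthogonal basis of the 2x2 complex matrices (tr(X Y) = 2 if X = Y, else 0), so M = m0*1 + m1*rho(e1) + m2*rho(e2) + m3*rho(e3) with m0 = tr(M)/2 = 0, m1 = tr(M rho(e1))/2 = 0, m2 = tr(M rho(e2))/2 = 6 + I/3, m3 = tr(M rho(e3))/2 = 0.
Multiplying table entries, the bivector images are rho(e12) = I*rho(e3), rho(e13) = -I*rho(e2), rho(e23) = I*rho(e1); with real blade coefficients the real parts of m0..m3 are the coefficients of 1, e1, e2, e3 and the imaginary parts give the bivectors (e23: Im m1, e13: -Im m2, e12: Im m3).
Answer: 6*e2 - 1/3*e13


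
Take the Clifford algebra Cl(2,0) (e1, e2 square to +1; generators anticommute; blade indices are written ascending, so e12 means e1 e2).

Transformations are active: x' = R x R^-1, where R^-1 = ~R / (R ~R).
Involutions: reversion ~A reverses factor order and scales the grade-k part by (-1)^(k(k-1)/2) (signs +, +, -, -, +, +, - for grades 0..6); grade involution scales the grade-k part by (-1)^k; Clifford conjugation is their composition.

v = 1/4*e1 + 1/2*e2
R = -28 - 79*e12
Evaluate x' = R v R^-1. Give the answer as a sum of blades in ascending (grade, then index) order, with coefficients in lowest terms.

~R = -28 + 79*e12, and R ~R = 7025, so R^-1 = ~R / (7025).
R v = -93/2*e1 + 23/4*e2
Answer: 3391/28100*e1 - 7669/14050*e2


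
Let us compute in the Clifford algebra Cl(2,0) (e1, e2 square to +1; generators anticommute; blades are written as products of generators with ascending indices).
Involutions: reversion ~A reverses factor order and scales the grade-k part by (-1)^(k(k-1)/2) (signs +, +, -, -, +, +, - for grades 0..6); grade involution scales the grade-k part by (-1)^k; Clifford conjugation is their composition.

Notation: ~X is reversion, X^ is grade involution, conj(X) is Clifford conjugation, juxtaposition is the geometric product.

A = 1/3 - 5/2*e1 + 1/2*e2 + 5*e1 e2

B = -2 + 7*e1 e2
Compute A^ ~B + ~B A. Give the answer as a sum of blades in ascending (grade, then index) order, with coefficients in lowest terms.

first term: 103/3 - 17/2*e1 - 33/2*e2 - 37/3*e1 e2
second term: 103/3 + 3/2*e1 - 37/2*e2 - 37/3*e1 e2
Answer: 206/3 - 7*e1 - 35*e2 - 74/3*e1 e2


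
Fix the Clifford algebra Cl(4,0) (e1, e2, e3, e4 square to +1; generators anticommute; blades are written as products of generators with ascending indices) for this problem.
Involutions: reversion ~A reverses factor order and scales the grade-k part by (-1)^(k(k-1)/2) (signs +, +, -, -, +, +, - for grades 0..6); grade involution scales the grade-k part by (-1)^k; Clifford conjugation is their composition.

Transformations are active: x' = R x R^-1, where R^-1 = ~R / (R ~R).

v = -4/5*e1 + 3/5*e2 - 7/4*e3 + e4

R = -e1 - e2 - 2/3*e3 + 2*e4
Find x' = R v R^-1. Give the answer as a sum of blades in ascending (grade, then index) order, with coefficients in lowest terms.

~R = -e1 - e2 - 2/3*e3 + 2*e4, and R ~R = 58/9, so R^-1 = ~R / (58/9).
R v = 101/30 - 7/5*e1 e2 + 73/60*e1 e3 + 3/5*e1 e4 + 43/20*e2 e3 - 11/5*e2 e4 + 17/6*e3 e4
Answer: -71/290*e1 - 477/290*e2 + 611/580*e3 + 158/145*e4


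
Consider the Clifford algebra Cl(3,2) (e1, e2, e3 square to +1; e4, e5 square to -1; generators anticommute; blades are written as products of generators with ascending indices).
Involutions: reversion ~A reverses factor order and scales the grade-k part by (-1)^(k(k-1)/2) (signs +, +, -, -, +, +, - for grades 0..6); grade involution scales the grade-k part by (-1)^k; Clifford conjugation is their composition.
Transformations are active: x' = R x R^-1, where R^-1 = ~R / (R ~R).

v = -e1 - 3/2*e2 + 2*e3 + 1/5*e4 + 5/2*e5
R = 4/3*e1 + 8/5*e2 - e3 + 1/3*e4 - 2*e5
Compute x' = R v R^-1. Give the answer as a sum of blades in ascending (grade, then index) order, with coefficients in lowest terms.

~R = 4/3*e1 + 8/5*e2 - e3 + 1/3*e4 - 2*e5, and R ~R = 92/75, so R^-1 = ~R / (92/75).
R v = -4/5 - 2/5*e1 e2 + 5/3*e1 e3 + 3/5*e1 e4 + 4/3*e1 e5 + 17/10*e2 e3 + 41/50*e2 e4 + e2 e5 - 13/15*e3 e4 + 3/2*e3 e5 + 37/30*e4 e5
Answer: -17/23*e1 - 27/46*e2 - 16/23*e3 - 73/115*e4 + 5/46*e5


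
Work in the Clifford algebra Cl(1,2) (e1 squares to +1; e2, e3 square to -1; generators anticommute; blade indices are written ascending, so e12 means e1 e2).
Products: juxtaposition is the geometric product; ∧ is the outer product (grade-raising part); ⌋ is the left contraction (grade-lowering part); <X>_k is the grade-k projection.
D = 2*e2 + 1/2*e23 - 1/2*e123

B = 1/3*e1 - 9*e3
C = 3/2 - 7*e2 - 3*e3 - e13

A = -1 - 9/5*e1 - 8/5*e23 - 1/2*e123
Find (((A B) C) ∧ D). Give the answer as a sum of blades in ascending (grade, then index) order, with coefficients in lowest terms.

step 1: -3/5 - 1/3*e1 - 72/5*e2 + 9*e3 - 9/2*e12 + 81/5*e13 - 1/6*e23 - 8/15*e123
step 2: -909/10 + 38/5*e1 - 553/30*e2 + 84/5*e3 - 371/60*e12 + 889/30*e13 + 2029/20*e23 + 1117/10*e123
step 3: -909/5*e2 + 76/5*e12 - 1581/20*e23 - 601/60*e123
Answer: -909/5*e2 + 76/5*e12 - 1581/20*e23 - 601/60*e123


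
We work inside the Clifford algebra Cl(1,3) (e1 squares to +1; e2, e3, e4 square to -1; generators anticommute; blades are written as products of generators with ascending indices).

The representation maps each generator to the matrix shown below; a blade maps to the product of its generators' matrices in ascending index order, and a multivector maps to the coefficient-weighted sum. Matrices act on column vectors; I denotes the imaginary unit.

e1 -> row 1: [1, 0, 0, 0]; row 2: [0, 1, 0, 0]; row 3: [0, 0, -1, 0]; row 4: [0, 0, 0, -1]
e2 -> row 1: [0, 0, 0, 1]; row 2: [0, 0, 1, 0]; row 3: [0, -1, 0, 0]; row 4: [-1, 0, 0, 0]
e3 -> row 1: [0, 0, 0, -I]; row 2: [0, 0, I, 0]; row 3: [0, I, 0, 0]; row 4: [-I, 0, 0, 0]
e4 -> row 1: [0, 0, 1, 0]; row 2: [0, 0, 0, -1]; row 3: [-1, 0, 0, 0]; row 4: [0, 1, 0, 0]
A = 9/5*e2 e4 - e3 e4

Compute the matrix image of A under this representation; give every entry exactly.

Bivector images (products of the table entries): rho(e2 e4) = rho(e2)rho(e4) = row 1: [0, 1, 0, 0]; row 2: [-1, 0, 0, 0]; row 3: [0, 0, 0, 1]; row 4: [0, 0, -1, 0]; rho(e3 e4) = rho(e3)rho(e4) = row 1: [0, -I, 0, 0]; row 2: [-I, 0, 0, 0]; row 3: [0, 0, 0, -I]; row 4: [0, 0, -I, 0].
M = (9/5)*rho(e2 e4) + (-1)*rho(e3 e4), summed entrywise:
Answer: row 1: [0, 9/5 + I, 0, 0]; row 2: [-9/5 + I, 0, 0, 0]; row 3: [0, 0, 0, 9/5 + I]; row 4: [0, 0, -9/5 + I, 0]


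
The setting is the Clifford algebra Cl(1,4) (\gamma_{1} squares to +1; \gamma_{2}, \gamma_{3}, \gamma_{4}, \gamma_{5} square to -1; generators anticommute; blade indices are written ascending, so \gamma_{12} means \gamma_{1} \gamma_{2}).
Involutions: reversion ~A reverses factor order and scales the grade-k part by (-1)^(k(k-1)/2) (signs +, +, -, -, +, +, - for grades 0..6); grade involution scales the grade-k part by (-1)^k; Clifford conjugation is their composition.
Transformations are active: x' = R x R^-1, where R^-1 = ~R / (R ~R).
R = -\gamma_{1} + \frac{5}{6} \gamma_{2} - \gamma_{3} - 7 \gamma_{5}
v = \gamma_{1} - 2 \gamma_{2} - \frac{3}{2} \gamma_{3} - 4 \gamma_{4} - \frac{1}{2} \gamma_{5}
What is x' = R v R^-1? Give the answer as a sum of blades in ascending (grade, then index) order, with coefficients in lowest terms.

~R = -\gamma_{1} + \frac{5}{6} \gamma_{2} - \gamma_{3} - 7 \gamma_{5}, and R ~R = -\frac{1789}{36}, so R^-1 = ~R / (-\frac{1789}{36}).
R v = -\frac{13}{3} + \frac{7}{6} \gamma_{12} + \frac{5}{2} \gamma_{13} + 4 \gamma_{14} + \frac{15}{2} \gamma_{15} - \frac{13}{4} \gamma_{23} - \frac{10}{3} \gamma_{24} - \frac{173}{12} \gamma_{25} + 4 \gamma_{34} - 10 \gamma_{35} - 28 \gamma_{45}
Answer: -\frac{2101}{1789} \gamma_{1} + \frac{3838}{1789} \gamma_{2} + \frac{4743}{3578} \gamma_{3} + 4 \gamma_{4} - \frac{2579}{3578} \gamma_{5}


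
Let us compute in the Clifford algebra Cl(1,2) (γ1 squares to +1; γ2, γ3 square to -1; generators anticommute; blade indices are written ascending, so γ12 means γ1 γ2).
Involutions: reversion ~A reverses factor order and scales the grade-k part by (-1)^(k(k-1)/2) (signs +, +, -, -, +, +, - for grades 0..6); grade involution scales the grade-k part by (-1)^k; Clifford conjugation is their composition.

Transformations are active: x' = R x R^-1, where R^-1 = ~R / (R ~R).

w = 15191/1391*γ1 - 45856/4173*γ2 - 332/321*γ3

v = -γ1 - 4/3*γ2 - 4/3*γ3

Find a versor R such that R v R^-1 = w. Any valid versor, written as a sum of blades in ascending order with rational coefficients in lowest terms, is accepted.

Since q(v) = q(w) = -23/9, the sum R = v + w = 13800/1391*γ1 - 17140/1391*γ2 - 760/321*γ3 does the job whenever invertible.
Answer: 13800/1391*γ1 - 17140/1391*γ2 - 760/321*γ3


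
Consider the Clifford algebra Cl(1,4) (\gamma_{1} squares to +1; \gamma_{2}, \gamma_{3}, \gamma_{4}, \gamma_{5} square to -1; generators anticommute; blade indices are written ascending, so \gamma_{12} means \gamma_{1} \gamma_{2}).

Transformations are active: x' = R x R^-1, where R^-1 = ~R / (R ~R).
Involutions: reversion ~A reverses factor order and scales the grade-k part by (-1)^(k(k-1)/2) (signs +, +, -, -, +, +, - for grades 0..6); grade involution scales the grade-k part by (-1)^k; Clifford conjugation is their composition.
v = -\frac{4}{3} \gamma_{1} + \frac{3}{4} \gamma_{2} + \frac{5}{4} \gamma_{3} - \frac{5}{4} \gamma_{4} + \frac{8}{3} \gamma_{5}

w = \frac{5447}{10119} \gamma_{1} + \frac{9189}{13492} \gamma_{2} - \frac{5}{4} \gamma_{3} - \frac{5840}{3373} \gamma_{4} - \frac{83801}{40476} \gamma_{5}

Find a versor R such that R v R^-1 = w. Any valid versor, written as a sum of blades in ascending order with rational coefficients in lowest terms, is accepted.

R = v + w = -\frac{8045}{10119} \gamma_{1} + \frac{4827}{3373} \gamma_{2} - \frac{40225}{13492} \gamma_{4} + \frac{8045}{13492} \gamma_{5} works: the equal norms (-\frac{433}{48}) guarantee its sandwich swaps v into w.
Answer: -\frac{8045}{10119} \gamma_{1} + \frac{4827}{3373} \gamma_{2} - \frac{40225}{13492} \gamma_{4} + \frac{8045}{13492} \gamma_{5}


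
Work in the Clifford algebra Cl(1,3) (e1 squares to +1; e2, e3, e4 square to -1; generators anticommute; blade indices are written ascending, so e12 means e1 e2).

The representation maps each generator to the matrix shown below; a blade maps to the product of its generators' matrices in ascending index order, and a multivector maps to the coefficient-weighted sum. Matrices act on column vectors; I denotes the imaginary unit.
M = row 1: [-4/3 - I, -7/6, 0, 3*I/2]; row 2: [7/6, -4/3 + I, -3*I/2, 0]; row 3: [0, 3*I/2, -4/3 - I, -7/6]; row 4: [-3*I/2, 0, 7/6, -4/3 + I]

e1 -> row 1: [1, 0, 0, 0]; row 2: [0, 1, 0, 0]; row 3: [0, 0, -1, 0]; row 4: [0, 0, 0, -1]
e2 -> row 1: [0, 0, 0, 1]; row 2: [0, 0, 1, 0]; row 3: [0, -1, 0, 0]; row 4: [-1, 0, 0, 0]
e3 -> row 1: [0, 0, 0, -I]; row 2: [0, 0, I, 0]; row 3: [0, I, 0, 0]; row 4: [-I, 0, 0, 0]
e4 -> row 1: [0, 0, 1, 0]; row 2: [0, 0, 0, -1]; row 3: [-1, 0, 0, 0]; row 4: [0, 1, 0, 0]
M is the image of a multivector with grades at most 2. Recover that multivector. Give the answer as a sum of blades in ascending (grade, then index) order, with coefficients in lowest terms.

Method: the blade images are trace-orthogonal — tr(rho(e_A) rho(e_B)^-1) = 4 if A = B and 0 otherwise — and rho(e_A)^-1 = (e_A)^2 * rho(e_A) with (e_A)^2 = +1 or -1, so the coefficient of e_A in the preimage is (e_A)^2 * tr(M rho(e_A))/4.
Nonzero projections over blades of grade <= 2: 1: (1)^2 = +1, tr(M 1) = -16/3, coefficient -4/3; e13: (e13)^2 = +1, tr(M rho(e13)) = -6, coefficient -3/2; e23: (e23)^2 = -1, tr(M rho(e23)) = -4, coefficient 1; e24: (e24)^2 = -1, tr(M rho(e24)) = 14/3, coefficient -7/6. Every other blade of grade <= 2 projects to 0.
Answer: -4/3 - 3/2*e13 + e23 - 7/6*e24


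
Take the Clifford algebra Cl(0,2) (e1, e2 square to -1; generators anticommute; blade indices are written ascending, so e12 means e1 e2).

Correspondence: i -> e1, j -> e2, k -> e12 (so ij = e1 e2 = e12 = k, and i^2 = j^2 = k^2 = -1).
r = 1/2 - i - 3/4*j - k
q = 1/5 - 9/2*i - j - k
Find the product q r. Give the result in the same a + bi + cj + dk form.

In blades: q = 1/5 - 9/2*e1 - e2 - e12, r = 1/2 - e1 - 3/4*e2 - e12.
Distribute q over r term by term (generator squares from the signature, products reordered to ascending indices): (1/5)*r = 1/10 - 1/5*e1 - 3/20*e2 - 1/5*e12; (-9/2*e1)*r = -9/2 - 9/4*e1 - 9/2*e2 + 27/8*e12; (-e2)*r = -3/4 + e1 - 1/2*e2 - e12; (-e12)*r = -1 - 3/4*e1 + e2 - 1/2*e12.
Sum: -123/20 - 11/5*e1 - 83/20*e2 + 67/40*e12; translating back through the correspondence:
Answer: -123/20 - 11/5*i - 83/20*j + 67/40*k


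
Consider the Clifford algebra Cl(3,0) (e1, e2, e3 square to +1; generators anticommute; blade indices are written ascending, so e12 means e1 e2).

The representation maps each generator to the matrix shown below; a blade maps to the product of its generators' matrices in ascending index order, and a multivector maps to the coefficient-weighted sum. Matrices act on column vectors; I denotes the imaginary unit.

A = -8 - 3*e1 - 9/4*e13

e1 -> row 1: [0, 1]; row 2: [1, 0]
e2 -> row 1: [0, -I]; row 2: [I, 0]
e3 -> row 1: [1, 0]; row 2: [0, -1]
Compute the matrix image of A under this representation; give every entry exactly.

Bivector images (products of the table entries): rho(e13) = rho(e1)rho(e3) = row 1: [0, -1]; row 2: [1, 0].
M = (-8)*1 + (-3)*rho(e1) + (-9/4)*rho(e13), summed entrywise (1 is the identity matrix):
Answer: row 1: [-8, -3/4]; row 2: [-21/4, -8]


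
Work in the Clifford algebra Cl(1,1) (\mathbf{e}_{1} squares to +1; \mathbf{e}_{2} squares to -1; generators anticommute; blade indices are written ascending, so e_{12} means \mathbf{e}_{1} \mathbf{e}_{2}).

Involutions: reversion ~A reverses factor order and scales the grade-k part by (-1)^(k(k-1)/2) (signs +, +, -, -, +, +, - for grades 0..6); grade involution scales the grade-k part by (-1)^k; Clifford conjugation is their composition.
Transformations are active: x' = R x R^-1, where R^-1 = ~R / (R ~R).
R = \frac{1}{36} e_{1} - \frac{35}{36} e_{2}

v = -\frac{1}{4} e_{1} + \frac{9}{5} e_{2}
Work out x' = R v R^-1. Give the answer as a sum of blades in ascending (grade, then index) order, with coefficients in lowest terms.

~R = \frac{1}{36} e_{1} - \frac{35}{36} e_{2}, and R ~R = -\frac{17}{18}, so R^-1 = ~R / (-\frac{17}{18}).
R v = \frac{251}{144} - \frac{139}{720} e_{12}
Answer: \frac{361}{2448} e_{1} + \frac{21893}{12240} e_{2}


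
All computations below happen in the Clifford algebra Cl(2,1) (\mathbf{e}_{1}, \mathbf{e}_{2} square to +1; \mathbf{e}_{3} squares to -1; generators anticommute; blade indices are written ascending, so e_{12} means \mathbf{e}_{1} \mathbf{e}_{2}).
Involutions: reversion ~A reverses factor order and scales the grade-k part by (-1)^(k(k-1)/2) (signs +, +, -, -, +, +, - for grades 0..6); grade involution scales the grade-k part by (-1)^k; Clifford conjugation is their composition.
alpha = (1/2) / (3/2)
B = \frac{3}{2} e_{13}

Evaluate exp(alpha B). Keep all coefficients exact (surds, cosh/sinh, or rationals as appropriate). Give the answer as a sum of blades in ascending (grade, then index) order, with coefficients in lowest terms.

B^2 = (\frac{3}{2})^2*(e_{13})^2 = \frac{9}{4}*(+1) = \frac{9}{4} (a basis 2-blade squares to minus the product of its generators' squares).
B^2 = \frac{9}{4} — since the square is positive, the closed form is hyperbolic: l = \frac{3}{2}, alpha*l = \frac{1}{2}, so exp(alpha B) = cosh(\frac{1}{2}) + (sinh(\frac{1}{2})/(\frac{3}{2}))*B = \cosh{\left(\frac{1}{2} \right)} + (\frac{2 \sinh{\left(\frac{1}{2} \right)}}{3})*B.
Answer: \cosh{\left(\frac{1}{2} \right)} + \sinh{\left(\frac{1}{2} \right)} e_{13}


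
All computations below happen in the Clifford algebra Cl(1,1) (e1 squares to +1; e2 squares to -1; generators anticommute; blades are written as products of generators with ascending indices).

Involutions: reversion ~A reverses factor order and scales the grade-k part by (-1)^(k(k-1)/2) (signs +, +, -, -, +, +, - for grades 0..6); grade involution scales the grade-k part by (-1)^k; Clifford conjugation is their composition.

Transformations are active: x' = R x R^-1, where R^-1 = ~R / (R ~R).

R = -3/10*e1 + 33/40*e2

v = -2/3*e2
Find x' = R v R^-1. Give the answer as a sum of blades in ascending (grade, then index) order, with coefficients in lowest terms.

~R = -3/10*e1 + 33/40*e2, and R ~R = -189/320, so R^-1 = ~R / (-189/320).
R v = 11/20 + 1/5*e1 e2
Answer: 176/315*e1 - 274/315*e2


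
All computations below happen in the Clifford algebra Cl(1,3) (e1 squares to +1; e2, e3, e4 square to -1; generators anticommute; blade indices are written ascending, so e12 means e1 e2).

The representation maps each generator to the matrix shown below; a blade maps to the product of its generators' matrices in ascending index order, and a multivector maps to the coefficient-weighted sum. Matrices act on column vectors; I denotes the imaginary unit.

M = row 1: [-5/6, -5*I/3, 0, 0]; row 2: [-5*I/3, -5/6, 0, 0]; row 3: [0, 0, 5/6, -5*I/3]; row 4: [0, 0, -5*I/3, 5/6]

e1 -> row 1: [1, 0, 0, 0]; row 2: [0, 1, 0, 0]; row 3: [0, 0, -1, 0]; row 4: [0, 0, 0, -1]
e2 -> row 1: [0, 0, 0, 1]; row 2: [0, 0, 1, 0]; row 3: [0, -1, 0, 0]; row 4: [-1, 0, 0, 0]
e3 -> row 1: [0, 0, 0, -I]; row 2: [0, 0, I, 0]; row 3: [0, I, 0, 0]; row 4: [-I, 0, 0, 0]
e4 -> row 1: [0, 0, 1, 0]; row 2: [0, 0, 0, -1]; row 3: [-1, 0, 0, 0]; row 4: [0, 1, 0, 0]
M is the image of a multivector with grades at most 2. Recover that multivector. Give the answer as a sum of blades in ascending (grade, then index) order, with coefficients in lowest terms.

Method: the blade images are trace-orthogonal — tr(rho(e_A) rho(e_B)^-1) = 4 if A = B and 0 otherwise — and rho(e_A)^-1 = (e_A)^2 * rho(e_A) with (e_A)^2 = +1 or -1, so the coefficient of e_A in the preimage is (e_A)^2 * tr(M rho(e_A))/4.
Nonzero projections over blades of grade <= 2: e1: (e1)^2 = +1, tr(M rho(e1)) = -10/3, coefficient -5/6; e34: (e34)^2 = -1, tr(M rho(e34)) = -20/3, coefficient 5/3. Every other blade of grade <= 2 projects to 0.
Answer: -5/6*e1 + 5/3*e34


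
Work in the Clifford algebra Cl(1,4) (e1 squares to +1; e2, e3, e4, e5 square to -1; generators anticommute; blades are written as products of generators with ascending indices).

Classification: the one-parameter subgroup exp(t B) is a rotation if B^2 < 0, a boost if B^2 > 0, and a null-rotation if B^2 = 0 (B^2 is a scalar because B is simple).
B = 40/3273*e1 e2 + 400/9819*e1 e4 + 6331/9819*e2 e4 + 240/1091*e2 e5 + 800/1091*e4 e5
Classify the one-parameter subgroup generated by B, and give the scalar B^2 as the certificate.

B^2 term by term: the squares give (40/3273)^2*(e1 e2)^2 + (400/9819)^2*(e1 e4)^2 + (6331/9819)^2*(e2 e4)^2 + (240/1091)^2*(e2 e5)^2 + (800/1091)^2*(e4 e5)^2 = 1600/10712529*(+1) + 160000/96412761*(+1) + 40081561/96412761*(-1) + 57600/1190281*(-1) + 640000/1190281*(-1) = -1 (each basis 2-blade squares to minus the product of its generators' squares); cross terms between blades sharing an index anticommute and cancel; the commuting (index-disjoint) pairs give grade-4 terms 2*c*c'*(blade product), which cancel blade by blade — e1 e2 e4 e5: 64000/3570843 - 64000/3570843 = 0 — confirming B is simple. So B^2 = -1.
Answer: rotation, certificate B^2 = -1. One invariant decides it: the square -1 survives every conjugation, and its sign is exactly the classification.


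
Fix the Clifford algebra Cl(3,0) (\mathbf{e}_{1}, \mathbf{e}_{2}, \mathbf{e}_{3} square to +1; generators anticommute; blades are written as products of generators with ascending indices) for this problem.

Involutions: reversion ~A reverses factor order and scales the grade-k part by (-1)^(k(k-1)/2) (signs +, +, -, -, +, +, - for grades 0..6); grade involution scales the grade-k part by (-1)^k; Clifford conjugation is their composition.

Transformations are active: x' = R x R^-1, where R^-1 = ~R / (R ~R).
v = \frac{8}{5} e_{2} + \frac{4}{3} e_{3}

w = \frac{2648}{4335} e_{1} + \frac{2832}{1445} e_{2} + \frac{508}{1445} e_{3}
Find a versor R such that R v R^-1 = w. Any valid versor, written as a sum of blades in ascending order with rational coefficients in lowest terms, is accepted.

The midline construction: v and w both square to \frac{976}{225}, so reflecting in their sum \frac{2648}{4335} e_{1} + \frac{5144}{1445} e_{2} + \frac{7304}{4335} e_{3} exchanges them.
Answer: \frac{2648}{4335} e_{1} + \frac{5144}{1445} e_{2} + \frac{7304}{4335} e_{3}


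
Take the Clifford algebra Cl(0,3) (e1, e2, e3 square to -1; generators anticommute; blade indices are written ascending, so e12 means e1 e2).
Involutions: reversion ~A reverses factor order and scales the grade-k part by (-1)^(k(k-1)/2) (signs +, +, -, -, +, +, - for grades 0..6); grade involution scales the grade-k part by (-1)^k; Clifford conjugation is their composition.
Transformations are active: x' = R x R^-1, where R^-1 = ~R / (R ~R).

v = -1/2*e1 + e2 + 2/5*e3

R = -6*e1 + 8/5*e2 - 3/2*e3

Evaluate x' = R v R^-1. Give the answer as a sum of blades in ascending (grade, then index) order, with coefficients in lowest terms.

~R = -6*e1 + 8/5*e2 - 3/2*e3, and R ~R = -4081/100, so R^-1 = ~R / (-4081/100).
R v = -4 - 26/5*e12 - 63/20*e13 + 107/50*e23
Answer: -5519/8162*e1 - 2801/4081*e2 - 14162/20405*e3


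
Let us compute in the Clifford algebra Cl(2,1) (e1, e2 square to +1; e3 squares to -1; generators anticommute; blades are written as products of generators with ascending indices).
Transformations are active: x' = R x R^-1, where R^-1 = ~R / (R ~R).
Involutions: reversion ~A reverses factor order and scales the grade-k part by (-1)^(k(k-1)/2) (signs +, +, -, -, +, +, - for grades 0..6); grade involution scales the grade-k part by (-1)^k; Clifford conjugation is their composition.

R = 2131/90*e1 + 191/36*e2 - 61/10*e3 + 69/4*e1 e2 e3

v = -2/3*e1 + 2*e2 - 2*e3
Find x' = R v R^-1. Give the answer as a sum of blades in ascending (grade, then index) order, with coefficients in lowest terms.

~R = 2131/90*e1 + 191/36*e2 - 61/10*e3 - 69/4*e1 e2 e3, and R ~R = 205751/810, so R^-1 = ~R / (205751/810).
R v = -4691/270 + 11528/135*e1 e2 - 7733/90*e1 e3 - 446/45*e2 e3
Answer: -97039/79135*e1 - 97646/6783*e2 + 67183/4655*e3


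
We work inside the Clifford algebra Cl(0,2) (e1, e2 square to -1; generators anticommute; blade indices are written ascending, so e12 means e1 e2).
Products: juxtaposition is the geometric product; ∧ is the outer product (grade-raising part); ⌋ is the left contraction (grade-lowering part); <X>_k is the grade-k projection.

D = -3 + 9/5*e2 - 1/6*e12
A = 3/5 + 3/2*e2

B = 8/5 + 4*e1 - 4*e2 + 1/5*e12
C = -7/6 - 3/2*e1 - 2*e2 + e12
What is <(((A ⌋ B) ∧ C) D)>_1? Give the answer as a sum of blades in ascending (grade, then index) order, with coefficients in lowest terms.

step 1: 174/25 + 27/10*e1 - 12/5*e2 + 3/25*e12
step 2: -203/25 - 1359/100*e1 - 278/25*e2 - 109/50*e12
step 3: 66019/1500 + 69821/1500*e1 + 16479/1000*e2 - 24853/1500*e12
step 4: 69821/1500*e1 + 16479/1000*e2
Answer: 69821/1500*e1 + 16479/1000*e2


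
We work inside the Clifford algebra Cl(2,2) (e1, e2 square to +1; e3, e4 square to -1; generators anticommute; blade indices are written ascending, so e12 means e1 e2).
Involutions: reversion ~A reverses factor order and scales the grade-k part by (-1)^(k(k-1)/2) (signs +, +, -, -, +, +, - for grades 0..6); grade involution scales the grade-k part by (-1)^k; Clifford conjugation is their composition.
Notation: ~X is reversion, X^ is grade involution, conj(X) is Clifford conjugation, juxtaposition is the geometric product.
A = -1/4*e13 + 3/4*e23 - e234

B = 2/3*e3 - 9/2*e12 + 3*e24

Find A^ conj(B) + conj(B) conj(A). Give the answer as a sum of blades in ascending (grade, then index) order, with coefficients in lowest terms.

first term: -1/6*e1 + 1/2*e2 + 3*e3 - 27/8*e13 - 9/8*e23 - 2/3*e24 + 9/4*e34 - 9/2*e134 - 3/4*e1234
second term: -1/6*e1 + 1/2*e2 - 3*e3 - 27/8*e13 - 9/8*e23 + 2/3*e24 + 9/4*e34 - 9/2*e134 + 3/4*e1234
Answer: -1/3*e1 + e2 - 27/4*e13 - 9/4*e23 + 9/2*e34 - 9*e134


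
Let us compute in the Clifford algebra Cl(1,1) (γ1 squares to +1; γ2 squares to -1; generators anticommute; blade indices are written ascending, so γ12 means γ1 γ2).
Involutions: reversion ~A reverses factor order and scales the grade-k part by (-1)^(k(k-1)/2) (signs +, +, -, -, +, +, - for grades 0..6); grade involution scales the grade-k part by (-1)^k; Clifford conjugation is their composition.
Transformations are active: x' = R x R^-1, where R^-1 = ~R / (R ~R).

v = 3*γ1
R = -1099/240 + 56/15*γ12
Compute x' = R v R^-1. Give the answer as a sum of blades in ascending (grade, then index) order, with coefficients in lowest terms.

~R = -1099/240 - 56/15*γ12, and R ~R = 26999/3840, so R^-1 = ~R / (26999/3840).
R v = -1099/80*γ1 - 56/5*γ2
Answer: 41033/2755*γ1 + 40192/2755*γ2


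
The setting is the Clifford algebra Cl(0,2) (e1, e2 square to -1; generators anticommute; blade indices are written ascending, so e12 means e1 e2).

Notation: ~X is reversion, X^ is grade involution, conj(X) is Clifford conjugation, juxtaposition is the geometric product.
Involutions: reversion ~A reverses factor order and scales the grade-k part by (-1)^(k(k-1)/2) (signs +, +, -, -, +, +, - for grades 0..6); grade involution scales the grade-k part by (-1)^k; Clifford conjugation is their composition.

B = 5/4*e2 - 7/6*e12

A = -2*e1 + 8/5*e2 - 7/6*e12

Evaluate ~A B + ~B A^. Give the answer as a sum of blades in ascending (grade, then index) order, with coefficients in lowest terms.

first term: -23/36 - 133/40*e1 - 7/3*e2 - 5/2*e12
second term: 121/36 + 49/120*e1 + 7/3*e2 - 5/2*e12
Answer: 49/18 - 35/12*e1 - 5*e12


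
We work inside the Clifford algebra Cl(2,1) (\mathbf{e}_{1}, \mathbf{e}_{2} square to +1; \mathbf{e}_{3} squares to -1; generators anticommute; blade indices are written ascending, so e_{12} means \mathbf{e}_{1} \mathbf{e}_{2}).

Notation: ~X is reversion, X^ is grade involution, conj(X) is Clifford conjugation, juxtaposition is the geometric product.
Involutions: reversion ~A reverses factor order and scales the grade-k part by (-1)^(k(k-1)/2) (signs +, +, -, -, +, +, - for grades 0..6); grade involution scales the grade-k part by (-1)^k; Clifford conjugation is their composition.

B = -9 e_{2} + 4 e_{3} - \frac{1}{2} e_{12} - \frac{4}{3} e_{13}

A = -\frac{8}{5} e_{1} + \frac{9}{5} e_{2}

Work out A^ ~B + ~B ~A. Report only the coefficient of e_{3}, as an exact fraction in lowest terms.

first term: \frac{81}{5} + \frac{9}{10} e_{1} + \frac{4}{5} e_{2} + \frac{32}{15} e_{3} - \frac{72}{5} e_{12} + \frac{32}{5} e_{13} - \frac{36}{5} e_{23} + \frac{12}{5} e_{123}
second term: -\frac{81}{5} + \frac{9}{10} e_{1} + \frac{4}{5} e_{2} + \frac{32}{15} e_{3} - \frac{72}{5} e_{12} + \frac{32}{5} e_{13} - \frac{36}{5} e_{23} - \frac{12}{5} e_{123}
Answer: \frac{64}{15}


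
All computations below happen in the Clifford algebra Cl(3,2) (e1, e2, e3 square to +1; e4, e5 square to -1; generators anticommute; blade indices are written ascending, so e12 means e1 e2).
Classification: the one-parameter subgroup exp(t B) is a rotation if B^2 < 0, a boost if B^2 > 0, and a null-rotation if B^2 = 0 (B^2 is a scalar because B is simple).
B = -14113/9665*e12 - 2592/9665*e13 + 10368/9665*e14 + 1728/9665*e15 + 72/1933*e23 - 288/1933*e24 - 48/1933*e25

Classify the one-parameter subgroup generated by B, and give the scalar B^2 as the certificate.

B^2 term by term: the squares give (-14113/9665)^2*(e12)^2 + (-2592/9665)^2*(e13)^2 + (10368/9665)^2*(e14)^2 + (1728/9665)^2*(e15)^2 + (72/1933)^2*(e23)^2 + (-288/1933)^2*(e24)^2 + (-48/1933)^2*(e25)^2 = 199176769/93412225*(-1) + 6718464/93412225*(-1) + 107495424/93412225*(+1) + 2985984/93412225*(+1) + 5184/3736489*(-1) + 82944/3736489*(+1) + 2304/3736489*(+1) = -1 (each basis 2-blade squares to minus the product of its generators' squares); cross terms between blades sharing an index anticommute and cancel; the commuting (index-disjoint) pairs give grade-4 terms 2*c*c'*(blade product), which cancel blade by blade — e1234: -1492992/18682445 + 1492992/18682445 = 0; e1235: -248832/18682445 + 248832/18682445 = 0; e1245: 995328/18682445 - 995328/18682445 = 0 — confirming B is simple. So B^2 = -1.
Answer: rotation, certificate B^2 = -1. The invariant at work: B^2 = -1 is unchanged by conjugation, hence its sign classifies the subgroup whatever basis B is written in.


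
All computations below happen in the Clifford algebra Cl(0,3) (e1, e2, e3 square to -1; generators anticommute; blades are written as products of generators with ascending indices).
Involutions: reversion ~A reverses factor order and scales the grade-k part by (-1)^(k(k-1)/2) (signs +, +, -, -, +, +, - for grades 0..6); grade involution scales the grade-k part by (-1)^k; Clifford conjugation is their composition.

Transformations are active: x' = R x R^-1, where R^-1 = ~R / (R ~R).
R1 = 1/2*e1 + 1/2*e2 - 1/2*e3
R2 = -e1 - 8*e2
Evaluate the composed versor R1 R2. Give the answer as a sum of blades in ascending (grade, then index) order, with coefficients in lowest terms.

Distribute over the terms of R2 (each basis-blade product reordered to ascending indices, repeated generators contracted through their squares):
R1 (-e1) = 1/2 + 1/2*e1 e2 - 1/2*e1 e3
R1 (-8*e2) = 4 - 4*e1 e2 - 4*e2 e3
Summing the partial products and collecting blades:
Answer: 9/2 - 7/2*e1 e2 - 1/2*e1 e3 - 4*e2 e3


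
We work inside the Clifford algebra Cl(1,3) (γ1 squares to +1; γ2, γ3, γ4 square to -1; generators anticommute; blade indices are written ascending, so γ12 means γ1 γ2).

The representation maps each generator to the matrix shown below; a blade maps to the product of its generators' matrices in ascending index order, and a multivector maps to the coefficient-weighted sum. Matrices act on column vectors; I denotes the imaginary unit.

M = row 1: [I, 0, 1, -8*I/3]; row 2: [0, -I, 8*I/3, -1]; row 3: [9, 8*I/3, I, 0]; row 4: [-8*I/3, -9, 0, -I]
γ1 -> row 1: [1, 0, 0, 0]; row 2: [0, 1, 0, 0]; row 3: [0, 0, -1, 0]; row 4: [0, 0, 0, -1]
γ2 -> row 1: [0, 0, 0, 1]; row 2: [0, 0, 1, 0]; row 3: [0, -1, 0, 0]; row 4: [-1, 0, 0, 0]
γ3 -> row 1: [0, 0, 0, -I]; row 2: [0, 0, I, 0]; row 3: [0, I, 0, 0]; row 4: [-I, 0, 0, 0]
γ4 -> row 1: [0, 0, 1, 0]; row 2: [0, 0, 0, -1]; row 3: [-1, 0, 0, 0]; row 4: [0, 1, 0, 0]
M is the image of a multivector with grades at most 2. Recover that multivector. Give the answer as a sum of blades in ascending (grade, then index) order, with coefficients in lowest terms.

Method: the blade images are trace-orthogonal — tr(rho(e_A) rho(e_B)^-1) = 4 if A = B and 0 otherwise — and rho(e_A)^-1 = (e_A)^2 * rho(e_A) with (e_A)^2 = +1 or -1, so the coefficient of e_A in the preimage is (e_A)^2 * tr(M rho(e_A))/4.
Nonzero projections over blades of grade <= 2: γ3: (γ3)^2 = -1, tr(M rho(γ3)) = -32/3, coefficient 8/3; γ4: (γ4)^2 = -1, tr(M rho(γ4)) = 16, coefficient -4; γ14: (γ14)^2 = +1, tr(M rho(γ14)) = 20, coefficient 5; γ23: (γ23)^2 = -1, tr(M rho(γ23)) = 4, coefficient -1. Every other blade of grade <= 2 projects to 0.
Answer: 8/3*γ3 - 4*γ4 + 5*γ14 - γ23


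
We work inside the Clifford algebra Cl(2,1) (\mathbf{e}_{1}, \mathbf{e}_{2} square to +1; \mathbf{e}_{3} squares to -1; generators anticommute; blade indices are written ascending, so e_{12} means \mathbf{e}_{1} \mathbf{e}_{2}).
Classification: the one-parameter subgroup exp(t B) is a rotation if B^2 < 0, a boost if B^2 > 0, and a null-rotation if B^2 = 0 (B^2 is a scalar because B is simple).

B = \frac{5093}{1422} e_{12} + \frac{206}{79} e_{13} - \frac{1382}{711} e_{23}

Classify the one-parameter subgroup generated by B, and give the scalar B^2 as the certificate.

B^2 term by term: the squares give (\frac{5093}{1422})^2*(e_{12})^2 + (\frac{206}{79})^2*(e_{13})^2 + (-\frac{1382}{711})^2*(e_{23})^2 = \frac{25938649}{2022084}*(-1) + \frac{42436}{6241}*(+1) + \frac{1909924}{505521}*(+1) = -\frac{9}{4} (each basis 2-blade squares to minus the product of its generators' squares); cross terms between blades sharing an index anticommute and cancel. So B^2 = -\frac{9}{4}.
Answer: rotation, certificate B^2 = -\frac{9}{4}. Check the certificate: B^2 = -\frac{9}{4}, and that sign is decisive whatever form B takes.


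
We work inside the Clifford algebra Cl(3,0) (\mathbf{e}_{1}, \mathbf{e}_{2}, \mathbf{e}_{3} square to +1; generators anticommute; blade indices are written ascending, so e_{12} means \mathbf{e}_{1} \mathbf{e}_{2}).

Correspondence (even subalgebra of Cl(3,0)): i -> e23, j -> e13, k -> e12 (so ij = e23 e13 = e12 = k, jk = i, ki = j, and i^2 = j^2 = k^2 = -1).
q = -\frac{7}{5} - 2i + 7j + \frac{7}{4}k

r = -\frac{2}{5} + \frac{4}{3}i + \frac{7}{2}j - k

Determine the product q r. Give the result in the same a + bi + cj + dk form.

In blades: q = -\frac{7}{5} + \frac{7}{4} e_{12} + 7 e_{13} - 2 e_{23}, r = -\frac{2}{5} - e_{12} + \frac{7}{2} e_{13} + \frac{4}{3} e_{23}.
Distribute q over r term by term (generator squares from the signature, products reordered to ascending indices): (-\frac{7}{5})*r = \frac{14}{25} + \frac{7}{5} e_{12} - \frac{49}{10} e_{13} - \frac{28}{15} e_{23}; (\frac{7}{4} e_{12})*r = \frac{7}{4} - \frac{7}{10} e_{12} + \frac{7}{3} e_{13} - \frac{49}{8} e_{23}; (7 e_{13})*r = -\frac{49}{2} - \frac{28}{3} e_{12} - \frac{14}{5} e_{13} - 7 e_{23}; (-2 e_{23})*r = \frac{8}{3} - 7 e_{12} - 2 e_{13} + \frac{4}{5} e_{23}.
Sum: -\frac{5857}{300} - \frac{469}{30} e_{12} - \frac{221}{30} e_{13} - \frac{1703}{120} e_{23}; translating back through the correspondence:
Answer: -\frac{5857}{300} - \frac{1703}{120}i - \frac{221}{30}j - \frac{469}{30}k


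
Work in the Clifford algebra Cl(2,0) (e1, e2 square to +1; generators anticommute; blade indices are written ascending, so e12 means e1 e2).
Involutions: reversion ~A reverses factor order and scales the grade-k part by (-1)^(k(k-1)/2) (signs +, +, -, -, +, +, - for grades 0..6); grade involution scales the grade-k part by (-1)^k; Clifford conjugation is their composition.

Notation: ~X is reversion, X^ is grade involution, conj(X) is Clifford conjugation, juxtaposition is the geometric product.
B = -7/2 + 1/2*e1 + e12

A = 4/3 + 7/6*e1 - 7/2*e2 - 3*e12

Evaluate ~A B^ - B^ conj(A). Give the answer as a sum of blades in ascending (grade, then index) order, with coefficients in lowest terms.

first term: -33/4 - 5/4*e1 + 179/12*e2 - 131/12*e12
second term: -85/12 + 83/12*e1 - 151/12*e2 - 131/12*e12
Answer: -7/6 - 49/6*e1 + 55/2*e2


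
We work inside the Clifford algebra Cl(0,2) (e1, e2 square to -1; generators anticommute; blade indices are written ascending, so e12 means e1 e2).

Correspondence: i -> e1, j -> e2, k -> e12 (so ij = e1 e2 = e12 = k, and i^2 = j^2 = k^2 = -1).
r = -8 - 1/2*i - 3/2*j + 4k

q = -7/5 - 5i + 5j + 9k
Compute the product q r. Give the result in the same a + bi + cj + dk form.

In blades: q = -7/5 - 5*e1 + 5*e2 + 9*e12, r = -8 - 1/2*e1 - 3/2*e2 + 4*e12.
Distribute q over r term by term (generator squares from the signature, products reordered to ascending indices): (-7/5)*r = 56/5 + 7/10*e1 + 21/10*e2 - 28/5*e12; (-5*e1)*r = -5/2 + 40*e1 + 20*e2 + 15/2*e12; (5*e2)*r = 15/2 + 20*e1 - 40*e2 + 5/2*e12; (9*e12)*r = -36 + 27/2*e1 - 9/2*e2 - 72*e12.
Sum: -99/5 + 371/5*e1 - 112/5*e2 - 338/5*e12; translating back through the correspondence:
Answer: -99/5 + 371/5*i - 112/5*j - 338/5*k


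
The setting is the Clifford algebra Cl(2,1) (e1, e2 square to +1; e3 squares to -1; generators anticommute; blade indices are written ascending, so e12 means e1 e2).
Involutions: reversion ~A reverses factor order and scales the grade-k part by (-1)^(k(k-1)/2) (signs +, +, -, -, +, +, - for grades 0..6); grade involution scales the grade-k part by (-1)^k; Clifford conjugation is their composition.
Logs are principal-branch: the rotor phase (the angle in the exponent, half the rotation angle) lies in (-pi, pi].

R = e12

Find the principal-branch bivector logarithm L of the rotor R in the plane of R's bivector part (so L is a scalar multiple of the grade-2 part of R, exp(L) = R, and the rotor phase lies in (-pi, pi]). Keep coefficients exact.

The scalar part of R is 0, which pins the rotor phase on the principal branch; dividing the bivector part by the sine of that phase recovers the unit plane, and L is the phase times that plane.
Concretely: cos(phase) = 0 gives phase = ±pi/2, and since phase/sin(phase) is even the sign is immaterial: L = (phase/sin(phase)) * <R>_2 = (pi/2) * <R>_2.
Answer: pi/2*e12


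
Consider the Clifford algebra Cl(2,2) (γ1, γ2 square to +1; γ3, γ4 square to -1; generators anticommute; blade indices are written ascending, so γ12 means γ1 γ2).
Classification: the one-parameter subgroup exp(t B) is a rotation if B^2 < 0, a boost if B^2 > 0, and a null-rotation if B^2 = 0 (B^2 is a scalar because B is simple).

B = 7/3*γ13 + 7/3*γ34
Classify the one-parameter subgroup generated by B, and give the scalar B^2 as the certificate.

B^2 term by term: the squares give (7/3)^2*(γ13)^2 + (7/3)^2*(γ34)^2 = 49/9*(+1) + 49/9*(-1) = 0 (each basis 2-blade squares to minus the product of its generators' squares); cross terms between blades sharing an index anticommute and cancel. So B^2 = 0.
Answer: null-rotation, certificate B^2 = 0. Why this suffices: the scalar 0 survives any versor conjugation, so its sign alone determines the class however B is presented.


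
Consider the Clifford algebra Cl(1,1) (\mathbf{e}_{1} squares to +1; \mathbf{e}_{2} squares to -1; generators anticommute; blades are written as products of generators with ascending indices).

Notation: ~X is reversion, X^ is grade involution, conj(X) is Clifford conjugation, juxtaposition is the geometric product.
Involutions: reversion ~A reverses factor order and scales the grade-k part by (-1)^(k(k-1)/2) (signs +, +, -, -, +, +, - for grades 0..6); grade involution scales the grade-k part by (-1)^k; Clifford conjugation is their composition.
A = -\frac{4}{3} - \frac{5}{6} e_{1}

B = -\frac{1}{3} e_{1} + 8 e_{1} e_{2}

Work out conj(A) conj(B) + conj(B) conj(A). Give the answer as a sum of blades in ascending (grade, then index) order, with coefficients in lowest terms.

first term: \frac{5}{18} - \frac{4}{9} e_{1} - \frac{20}{3} e_{2} + \frac{32}{3} e_{1} e_{2}
second term: \frac{5}{18} - \frac{4}{9} e_{1} + \frac{20}{3} e_{2} + \frac{32}{3} e_{1} e_{2}
Answer: \frac{5}{9} - \frac{8}{9} e_{1} + \frac{64}{3} e_{1} e_{2}


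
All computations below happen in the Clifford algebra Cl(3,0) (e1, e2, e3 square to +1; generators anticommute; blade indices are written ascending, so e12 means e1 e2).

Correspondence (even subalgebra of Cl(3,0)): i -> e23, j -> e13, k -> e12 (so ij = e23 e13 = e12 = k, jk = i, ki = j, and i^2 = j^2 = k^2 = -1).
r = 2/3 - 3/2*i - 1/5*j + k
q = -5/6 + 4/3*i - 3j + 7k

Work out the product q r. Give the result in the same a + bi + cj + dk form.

In blades: q = -5/6 + 7*e12 - 3*e13 + 4/3*e23, r = 2/3 + e12 - 1/5*e13 - 3/2*e23.
Distribute q over r term by term (generator squares from the signature, products reordered to ascending indices): (-5/6)*r = -5/9 - 5/6*e12 + 1/6*e13 + 5/4*e23; (7*e12)*r = -7 + 14/3*e12 - 21/2*e13 + 7/5*e23; (-3*e13)*r = -3/5 - 9/2*e12 - 2*e13 - 3*e23; (4/3*e23)*r = 2 - 4/15*e12 - 4/3*e13 + 8/9*e23.
Sum: -277/45 - 14/15*e12 - 41/3*e13 + 97/180*e23; translating back through the correspondence:
Answer: -277/45 + 97/180*i - 41/3*j - 14/15*k


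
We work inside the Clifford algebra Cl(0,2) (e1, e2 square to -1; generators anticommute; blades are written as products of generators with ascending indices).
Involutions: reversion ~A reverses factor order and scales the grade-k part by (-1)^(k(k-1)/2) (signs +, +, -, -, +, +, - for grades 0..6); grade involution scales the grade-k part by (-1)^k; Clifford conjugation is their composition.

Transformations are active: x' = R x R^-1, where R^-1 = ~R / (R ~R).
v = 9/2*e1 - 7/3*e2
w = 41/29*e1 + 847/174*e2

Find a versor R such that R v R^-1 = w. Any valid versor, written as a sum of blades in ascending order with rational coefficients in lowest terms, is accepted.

Sketch: the shared square -925/36 makes R = v + w = 343/58*e1 + 147/58*e2 the natural versor; its sandwich fixes that direction, negates (v - w)/2, and sends v to w.
Answer: 343/58*e1 + 147/58*e2
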